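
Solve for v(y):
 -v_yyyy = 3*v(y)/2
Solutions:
 v(y) = (C1*sin(6^(1/4)*y/2) + C2*cos(6^(1/4)*y/2))*exp(-6^(1/4)*y/2) + (C3*sin(6^(1/4)*y/2) + C4*cos(6^(1/4)*y/2))*exp(6^(1/4)*y/2)


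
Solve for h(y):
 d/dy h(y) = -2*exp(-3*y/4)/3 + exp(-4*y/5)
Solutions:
 h(y) = C1 + 8*exp(-3*y/4)/9 - 5*exp(-4*y/5)/4


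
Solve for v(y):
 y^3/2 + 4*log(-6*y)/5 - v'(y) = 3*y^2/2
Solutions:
 v(y) = C1 + y^4/8 - y^3/2 + 4*y*log(-y)/5 + 4*y*(-1 + log(6))/5


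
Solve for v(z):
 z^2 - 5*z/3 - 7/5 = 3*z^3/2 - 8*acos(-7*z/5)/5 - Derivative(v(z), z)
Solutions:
 v(z) = C1 + 3*z^4/8 - z^3/3 + 5*z^2/6 - 8*z*acos(-7*z/5)/5 + 7*z/5 - 8*sqrt(25 - 49*z^2)/35


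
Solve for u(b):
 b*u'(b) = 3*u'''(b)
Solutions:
 u(b) = C1 + Integral(C2*airyai(3^(2/3)*b/3) + C3*airybi(3^(2/3)*b/3), b)


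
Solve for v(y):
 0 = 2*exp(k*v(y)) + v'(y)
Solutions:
 v(y) = Piecewise((log(1/(C1*k + 2*k*y))/k, Ne(k, 0)), (nan, True))
 v(y) = Piecewise((C1 - 2*y, Eq(k, 0)), (nan, True))


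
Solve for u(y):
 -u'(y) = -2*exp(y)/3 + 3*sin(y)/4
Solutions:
 u(y) = C1 + 2*exp(y)/3 + 3*cos(y)/4


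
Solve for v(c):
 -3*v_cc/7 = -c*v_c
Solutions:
 v(c) = C1 + C2*erfi(sqrt(42)*c/6)


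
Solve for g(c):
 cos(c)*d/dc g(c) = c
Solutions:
 g(c) = C1 + Integral(c/cos(c), c)


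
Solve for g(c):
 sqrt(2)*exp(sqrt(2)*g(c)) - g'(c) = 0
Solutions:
 g(c) = sqrt(2)*(2*log(-1/(C1 + sqrt(2)*c)) - log(2))/4


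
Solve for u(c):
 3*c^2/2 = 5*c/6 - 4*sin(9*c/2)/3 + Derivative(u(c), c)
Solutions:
 u(c) = C1 + c^3/2 - 5*c^2/12 - 8*cos(9*c/2)/27


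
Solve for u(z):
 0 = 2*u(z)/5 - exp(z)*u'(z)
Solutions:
 u(z) = C1*exp(-2*exp(-z)/5)


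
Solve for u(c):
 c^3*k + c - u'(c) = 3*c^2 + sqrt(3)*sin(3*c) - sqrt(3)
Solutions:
 u(c) = C1 + c^4*k/4 - c^3 + c^2/2 + sqrt(3)*c + sqrt(3)*cos(3*c)/3


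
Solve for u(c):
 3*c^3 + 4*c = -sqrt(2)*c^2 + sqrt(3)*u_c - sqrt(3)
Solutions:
 u(c) = C1 + sqrt(3)*c^4/4 + sqrt(6)*c^3/9 + 2*sqrt(3)*c^2/3 + c


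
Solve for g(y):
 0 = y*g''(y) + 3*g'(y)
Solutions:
 g(y) = C1 + C2/y^2


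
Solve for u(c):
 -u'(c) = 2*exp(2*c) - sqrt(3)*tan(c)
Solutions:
 u(c) = C1 - exp(2*c) - sqrt(3)*log(cos(c))


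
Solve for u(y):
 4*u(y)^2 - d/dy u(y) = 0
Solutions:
 u(y) = -1/(C1 + 4*y)


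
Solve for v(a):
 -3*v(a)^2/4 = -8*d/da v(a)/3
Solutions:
 v(a) = -32/(C1 + 9*a)


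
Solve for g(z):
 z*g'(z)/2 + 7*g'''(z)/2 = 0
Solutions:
 g(z) = C1 + Integral(C2*airyai(-7^(2/3)*z/7) + C3*airybi(-7^(2/3)*z/7), z)


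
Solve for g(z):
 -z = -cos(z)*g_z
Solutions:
 g(z) = C1 + Integral(z/cos(z), z)


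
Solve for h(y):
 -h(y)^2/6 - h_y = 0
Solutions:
 h(y) = 6/(C1 + y)


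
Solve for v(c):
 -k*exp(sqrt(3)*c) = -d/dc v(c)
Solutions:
 v(c) = C1 + sqrt(3)*k*exp(sqrt(3)*c)/3


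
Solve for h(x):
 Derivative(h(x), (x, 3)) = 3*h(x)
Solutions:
 h(x) = C3*exp(3^(1/3)*x) + (C1*sin(3^(5/6)*x/2) + C2*cos(3^(5/6)*x/2))*exp(-3^(1/3)*x/2)


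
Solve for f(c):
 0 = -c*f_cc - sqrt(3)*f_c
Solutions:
 f(c) = C1 + C2*c^(1 - sqrt(3))


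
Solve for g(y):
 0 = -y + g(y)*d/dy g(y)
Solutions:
 g(y) = -sqrt(C1 + y^2)
 g(y) = sqrt(C1 + y^2)


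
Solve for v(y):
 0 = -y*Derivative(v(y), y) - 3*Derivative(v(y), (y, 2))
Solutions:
 v(y) = C1 + C2*erf(sqrt(6)*y/6)


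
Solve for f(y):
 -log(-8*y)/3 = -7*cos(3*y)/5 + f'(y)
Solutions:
 f(y) = C1 - y*log(-y)/3 - y*log(2) + y/3 + 7*sin(3*y)/15


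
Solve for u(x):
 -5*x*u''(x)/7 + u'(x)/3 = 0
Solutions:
 u(x) = C1 + C2*x^(22/15)


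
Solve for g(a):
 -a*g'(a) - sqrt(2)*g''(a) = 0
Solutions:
 g(a) = C1 + C2*erf(2^(1/4)*a/2)


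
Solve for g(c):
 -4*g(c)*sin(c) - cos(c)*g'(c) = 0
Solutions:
 g(c) = C1*cos(c)^4


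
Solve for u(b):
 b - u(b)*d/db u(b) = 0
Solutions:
 u(b) = -sqrt(C1 + b^2)
 u(b) = sqrt(C1 + b^2)


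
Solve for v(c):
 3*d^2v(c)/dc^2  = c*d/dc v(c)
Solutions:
 v(c) = C1 + C2*erfi(sqrt(6)*c/6)


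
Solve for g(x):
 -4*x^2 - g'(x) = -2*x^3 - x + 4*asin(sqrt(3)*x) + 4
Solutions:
 g(x) = C1 + x^4/2 - 4*x^3/3 + x^2/2 - 4*x*asin(sqrt(3)*x) - 4*x - 4*sqrt(3)*sqrt(1 - 3*x^2)/3


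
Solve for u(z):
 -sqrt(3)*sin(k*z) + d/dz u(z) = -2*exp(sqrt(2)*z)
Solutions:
 u(z) = C1 - sqrt(2)*exp(sqrt(2)*z) - sqrt(3)*cos(k*z)/k


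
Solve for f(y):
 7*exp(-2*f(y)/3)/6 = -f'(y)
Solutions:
 f(y) = 3*log(-sqrt(C1 - 7*y)) - 3*log(3)
 f(y) = 3*log(C1 - 7*y)/2 - 3*log(3)


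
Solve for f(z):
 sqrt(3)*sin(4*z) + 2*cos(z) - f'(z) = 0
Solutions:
 f(z) = C1 + 2*sin(z) - sqrt(3)*cos(4*z)/4


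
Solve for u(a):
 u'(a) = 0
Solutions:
 u(a) = C1


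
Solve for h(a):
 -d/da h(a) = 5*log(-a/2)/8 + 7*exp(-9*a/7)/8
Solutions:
 h(a) = C1 - 5*a*log(-a)/8 + 5*a*(log(2) + 1)/8 + 49*exp(-9*a/7)/72


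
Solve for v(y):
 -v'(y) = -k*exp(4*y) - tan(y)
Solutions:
 v(y) = C1 + k*exp(4*y)/4 - log(cos(y))


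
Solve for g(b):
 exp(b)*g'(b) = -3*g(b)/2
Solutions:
 g(b) = C1*exp(3*exp(-b)/2)


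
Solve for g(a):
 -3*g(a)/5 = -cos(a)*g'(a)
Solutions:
 g(a) = C1*(sin(a) + 1)^(3/10)/(sin(a) - 1)^(3/10)


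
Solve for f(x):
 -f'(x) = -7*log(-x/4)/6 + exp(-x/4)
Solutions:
 f(x) = C1 + 7*x*log(-x)/6 + 7*x*(-2*log(2) - 1)/6 + 4*exp(-x/4)


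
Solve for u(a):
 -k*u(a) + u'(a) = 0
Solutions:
 u(a) = C1*exp(a*k)


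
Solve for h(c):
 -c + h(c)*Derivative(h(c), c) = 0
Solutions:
 h(c) = -sqrt(C1 + c^2)
 h(c) = sqrt(C1 + c^2)


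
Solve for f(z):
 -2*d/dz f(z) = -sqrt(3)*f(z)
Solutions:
 f(z) = C1*exp(sqrt(3)*z/2)


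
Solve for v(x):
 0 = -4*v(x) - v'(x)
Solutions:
 v(x) = C1*exp(-4*x)


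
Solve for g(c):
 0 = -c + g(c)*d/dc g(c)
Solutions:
 g(c) = -sqrt(C1 + c^2)
 g(c) = sqrt(C1 + c^2)


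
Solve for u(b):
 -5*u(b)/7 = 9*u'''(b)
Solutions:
 u(b) = C3*exp(-735^(1/3)*b/21) + (C1*sin(245^(1/3)*3^(5/6)*b/42) + C2*cos(245^(1/3)*3^(5/6)*b/42))*exp(735^(1/3)*b/42)


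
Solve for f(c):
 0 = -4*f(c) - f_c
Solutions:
 f(c) = C1*exp(-4*c)


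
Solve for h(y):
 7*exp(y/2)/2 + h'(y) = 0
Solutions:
 h(y) = C1 - 7*exp(y/2)


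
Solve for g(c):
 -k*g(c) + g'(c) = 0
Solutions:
 g(c) = C1*exp(c*k)


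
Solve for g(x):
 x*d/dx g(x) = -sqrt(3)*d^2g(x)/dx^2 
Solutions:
 g(x) = C1 + C2*erf(sqrt(2)*3^(3/4)*x/6)


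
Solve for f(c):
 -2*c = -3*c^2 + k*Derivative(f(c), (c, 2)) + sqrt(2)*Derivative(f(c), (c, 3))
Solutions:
 f(c) = C1 + C2*c + C3*exp(-sqrt(2)*c*k/2) + c^4/(4*k) + c^3*(-1/3 - sqrt(2)/k)/k + c^2*(sqrt(2) + 6/k)/k^2


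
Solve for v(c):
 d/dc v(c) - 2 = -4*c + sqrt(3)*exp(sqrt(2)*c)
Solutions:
 v(c) = C1 - 2*c^2 + 2*c + sqrt(6)*exp(sqrt(2)*c)/2


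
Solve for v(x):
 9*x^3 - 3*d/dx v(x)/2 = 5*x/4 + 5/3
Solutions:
 v(x) = C1 + 3*x^4/2 - 5*x^2/12 - 10*x/9


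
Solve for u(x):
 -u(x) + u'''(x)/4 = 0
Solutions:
 u(x) = C3*exp(2^(2/3)*x) + (C1*sin(2^(2/3)*sqrt(3)*x/2) + C2*cos(2^(2/3)*sqrt(3)*x/2))*exp(-2^(2/3)*x/2)


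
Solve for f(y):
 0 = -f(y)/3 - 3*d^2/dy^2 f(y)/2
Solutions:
 f(y) = C1*sin(sqrt(2)*y/3) + C2*cos(sqrt(2)*y/3)


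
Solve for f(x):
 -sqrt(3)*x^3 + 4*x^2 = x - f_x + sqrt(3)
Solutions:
 f(x) = C1 + sqrt(3)*x^4/4 - 4*x^3/3 + x^2/2 + sqrt(3)*x


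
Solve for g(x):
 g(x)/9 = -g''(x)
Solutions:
 g(x) = C1*sin(x/3) + C2*cos(x/3)


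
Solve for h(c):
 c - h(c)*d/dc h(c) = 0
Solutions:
 h(c) = -sqrt(C1 + c^2)
 h(c) = sqrt(C1 + c^2)


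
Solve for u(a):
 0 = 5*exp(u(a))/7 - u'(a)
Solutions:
 u(a) = log(-1/(C1 + 5*a)) + log(7)


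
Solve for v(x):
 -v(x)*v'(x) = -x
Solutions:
 v(x) = -sqrt(C1 + x^2)
 v(x) = sqrt(C1 + x^2)


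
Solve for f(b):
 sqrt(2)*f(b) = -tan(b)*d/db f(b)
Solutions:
 f(b) = C1/sin(b)^(sqrt(2))


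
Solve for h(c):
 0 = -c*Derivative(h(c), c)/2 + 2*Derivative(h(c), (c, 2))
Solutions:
 h(c) = C1 + C2*erfi(sqrt(2)*c/4)


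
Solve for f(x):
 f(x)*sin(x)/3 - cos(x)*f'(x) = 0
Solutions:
 f(x) = C1/cos(x)^(1/3)


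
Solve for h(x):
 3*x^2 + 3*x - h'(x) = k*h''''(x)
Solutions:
 h(x) = C1 + C2*exp(x*(-1/k)^(1/3)) + C3*exp(x*(-1/k)^(1/3)*(-1 + sqrt(3)*I)/2) + C4*exp(-x*(-1/k)^(1/3)*(1 + sqrt(3)*I)/2) + x^3 + 3*x^2/2


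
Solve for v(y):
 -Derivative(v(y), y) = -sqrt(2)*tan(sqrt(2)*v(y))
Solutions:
 v(y) = sqrt(2)*(pi - asin(C1*exp(2*y)))/2
 v(y) = sqrt(2)*asin(C1*exp(2*y))/2


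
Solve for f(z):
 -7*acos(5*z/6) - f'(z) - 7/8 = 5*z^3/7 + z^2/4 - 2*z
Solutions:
 f(z) = C1 - 5*z^4/28 - z^3/12 + z^2 - 7*z*acos(5*z/6) - 7*z/8 + 7*sqrt(36 - 25*z^2)/5


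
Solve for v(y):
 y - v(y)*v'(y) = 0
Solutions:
 v(y) = -sqrt(C1 + y^2)
 v(y) = sqrt(C1 + y^2)


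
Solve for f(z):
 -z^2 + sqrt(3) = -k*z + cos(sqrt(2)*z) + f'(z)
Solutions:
 f(z) = C1 + k*z^2/2 - z^3/3 + sqrt(3)*z - sqrt(2)*sin(sqrt(2)*z)/2


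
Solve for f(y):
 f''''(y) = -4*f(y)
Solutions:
 f(y) = (C1*sin(y) + C2*cos(y))*exp(-y) + (C3*sin(y) + C4*cos(y))*exp(y)


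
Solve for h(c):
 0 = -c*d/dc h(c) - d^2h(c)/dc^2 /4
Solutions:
 h(c) = C1 + C2*erf(sqrt(2)*c)


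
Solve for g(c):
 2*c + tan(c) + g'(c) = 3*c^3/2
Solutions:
 g(c) = C1 + 3*c^4/8 - c^2 + log(cos(c))


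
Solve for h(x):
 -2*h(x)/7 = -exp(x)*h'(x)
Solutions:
 h(x) = C1*exp(-2*exp(-x)/7)


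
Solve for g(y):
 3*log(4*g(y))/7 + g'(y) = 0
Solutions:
 7*Integral(1/(log(_y) + 2*log(2)), (_y, g(y)))/3 = C1 - y


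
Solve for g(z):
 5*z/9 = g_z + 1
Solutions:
 g(z) = C1 + 5*z^2/18 - z


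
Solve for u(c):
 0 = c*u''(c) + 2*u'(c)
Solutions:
 u(c) = C1 + C2/c


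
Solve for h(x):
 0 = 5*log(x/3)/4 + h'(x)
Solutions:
 h(x) = C1 - 5*x*log(x)/4 + 5*x/4 + 5*x*log(3)/4


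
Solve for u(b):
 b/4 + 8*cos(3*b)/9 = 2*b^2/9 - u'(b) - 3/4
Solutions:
 u(b) = C1 + 2*b^3/27 - b^2/8 - 3*b/4 - 8*sin(3*b)/27


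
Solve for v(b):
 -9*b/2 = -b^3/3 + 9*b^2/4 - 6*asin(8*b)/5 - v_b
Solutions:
 v(b) = C1 - b^4/12 + 3*b^3/4 + 9*b^2/4 - 6*b*asin(8*b)/5 - 3*sqrt(1 - 64*b^2)/20


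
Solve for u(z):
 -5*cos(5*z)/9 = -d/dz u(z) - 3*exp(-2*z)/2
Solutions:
 u(z) = C1 + sin(5*z)/9 + 3*exp(-2*z)/4


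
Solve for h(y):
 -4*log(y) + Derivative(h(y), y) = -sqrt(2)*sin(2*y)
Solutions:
 h(y) = C1 + 4*y*log(y) - 4*y + sqrt(2)*cos(2*y)/2


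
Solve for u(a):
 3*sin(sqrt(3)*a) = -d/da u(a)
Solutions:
 u(a) = C1 + sqrt(3)*cos(sqrt(3)*a)


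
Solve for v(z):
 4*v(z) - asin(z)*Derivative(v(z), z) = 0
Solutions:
 v(z) = C1*exp(4*Integral(1/asin(z), z))


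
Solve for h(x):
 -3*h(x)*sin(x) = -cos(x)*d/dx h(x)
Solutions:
 h(x) = C1/cos(x)^3


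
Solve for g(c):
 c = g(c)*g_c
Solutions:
 g(c) = -sqrt(C1 + c^2)
 g(c) = sqrt(C1 + c^2)


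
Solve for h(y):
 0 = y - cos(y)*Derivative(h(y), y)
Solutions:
 h(y) = C1 + Integral(y/cos(y), y)


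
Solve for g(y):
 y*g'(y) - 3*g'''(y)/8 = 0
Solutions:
 g(y) = C1 + Integral(C2*airyai(2*3^(2/3)*y/3) + C3*airybi(2*3^(2/3)*y/3), y)


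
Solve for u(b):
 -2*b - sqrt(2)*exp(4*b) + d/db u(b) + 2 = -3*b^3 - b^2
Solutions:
 u(b) = C1 - 3*b^4/4 - b^3/3 + b^2 - 2*b + sqrt(2)*exp(4*b)/4


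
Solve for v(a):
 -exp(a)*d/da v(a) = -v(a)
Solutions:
 v(a) = C1*exp(-exp(-a))


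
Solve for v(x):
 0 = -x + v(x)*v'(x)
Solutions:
 v(x) = -sqrt(C1 + x^2)
 v(x) = sqrt(C1 + x^2)


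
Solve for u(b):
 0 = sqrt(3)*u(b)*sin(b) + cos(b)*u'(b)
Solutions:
 u(b) = C1*cos(b)^(sqrt(3))


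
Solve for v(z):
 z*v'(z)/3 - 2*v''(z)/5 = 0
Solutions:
 v(z) = C1 + C2*erfi(sqrt(15)*z/6)


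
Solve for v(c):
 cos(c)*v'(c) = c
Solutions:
 v(c) = C1 + Integral(c/cos(c), c)


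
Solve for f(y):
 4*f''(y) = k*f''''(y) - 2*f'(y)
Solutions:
 f(y) = C1 + C2*exp(y*(3^(1/3)*(sqrt(3)*sqrt((27 - 64/k)/k^2) - 9/k)^(1/3)/6 - 3^(5/6)*I*(sqrt(3)*sqrt((27 - 64/k)/k^2) - 9/k)^(1/3)/6 - 8/(k*(-3^(1/3) + 3^(5/6)*I)*(sqrt(3)*sqrt((27 - 64/k)/k^2) - 9/k)^(1/3)))) + C3*exp(y*(3^(1/3)*(sqrt(3)*sqrt((27 - 64/k)/k^2) - 9/k)^(1/3)/6 + 3^(5/6)*I*(sqrt(3)*sqrt((27 - 64/k)/k^2) - 9/k)^(1/3)/6 + 8/(k*(3^(1/3) + 3^(5/6)*I)*(sqrt(3)*sqrt((27 - 64/k)/k^2) - 9/k)^(1/3)))) + C4*exp(-3^(1/3)*y*((sqrt(3)*sqrt((27 - 64/k)/k^2) - 9/k)^(1/3) + 4*3^(1/3)/(k*(sqrt(3)*sqrt((27 - 64/k)/k^2) - 9/k)^(1/3)))/3)


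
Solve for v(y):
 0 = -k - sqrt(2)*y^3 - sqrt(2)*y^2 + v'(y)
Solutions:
 v(y) = C1 + k*y + sqrt(2)*y^4/4 + sqrt(2)*y^3/3


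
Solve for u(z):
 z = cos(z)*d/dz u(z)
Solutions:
 u(z) = C1 + Integral(z/cos(z), z)


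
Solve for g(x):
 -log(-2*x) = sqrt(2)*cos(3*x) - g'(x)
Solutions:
 g(x) = C1 + x*log(-x) - x + x*log(2) + sqrt(2)*sin(3*x)/3


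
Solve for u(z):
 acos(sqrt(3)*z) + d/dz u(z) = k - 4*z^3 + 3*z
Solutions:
 u(z) = C1 + k*z - z^4 + 3*z^2/2 - z*acos(sqrt(3)*z) + sqrt(3)*sqrt(1 - 3*z^2)/3


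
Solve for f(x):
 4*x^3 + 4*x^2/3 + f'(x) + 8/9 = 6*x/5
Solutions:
 f(x) = C1 - x^4 - 4*x^3/9 + 3*x^2/5 - 8*x/9


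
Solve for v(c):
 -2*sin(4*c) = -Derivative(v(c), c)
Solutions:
 v(c) = C1 - cos(4*c)/2


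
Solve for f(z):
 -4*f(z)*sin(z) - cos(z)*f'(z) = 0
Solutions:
 f(z) = C1*cos(z)^4


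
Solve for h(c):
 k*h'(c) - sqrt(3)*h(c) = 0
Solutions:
 h(c) = C1*exp(sqrt(3)*c/k)


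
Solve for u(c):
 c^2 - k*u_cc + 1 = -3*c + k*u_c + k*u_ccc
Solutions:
 u(c) = C1 + c^3/(3*k) + c^2/(2*k) - 2*c/k + (C2*sin(sqrt(3)*c/2) + C3*cos(sqrt(3)*c/2))*exp(-c/2)


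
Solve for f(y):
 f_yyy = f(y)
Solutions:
 f(y) = C3*exp(y) + (C1*sin(sqrt(3)*y/2) + C2*cos(sqrt(3)*y/2))*exp(-y/2)


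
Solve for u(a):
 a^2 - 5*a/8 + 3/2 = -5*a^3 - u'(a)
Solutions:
 u(a) = C1 - 5*a^4/4 - a^3/3 + 5*a^2/16 - 3*a/2


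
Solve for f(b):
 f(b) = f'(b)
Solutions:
 f(b) = C1*exp(b)


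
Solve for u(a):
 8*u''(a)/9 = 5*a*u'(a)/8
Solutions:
 u(a) = C1 + C2*erfi(3*sqrt(10)*a/16)


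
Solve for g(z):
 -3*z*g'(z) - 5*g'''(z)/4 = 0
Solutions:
 g(z) = C1 + Integral(C2*airyai(-12^(1/3)*5^(2/3)*z/5) + C3*airybi(-12^(1/3)*5^(2/3)*z/5), z)


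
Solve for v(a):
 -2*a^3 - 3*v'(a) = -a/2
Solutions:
 v(a) = C1 - a^4/6 + a^2/12


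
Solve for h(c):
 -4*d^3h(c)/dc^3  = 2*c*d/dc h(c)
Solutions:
 h(c) = C1 + Integral(C2*airyai(-2^(2/3)*c/2) + C3*airybi(-2^(2/3)*c/2), c)


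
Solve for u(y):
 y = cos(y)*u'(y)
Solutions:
 u(y) = C1 + Integral(y/cos(y), y)


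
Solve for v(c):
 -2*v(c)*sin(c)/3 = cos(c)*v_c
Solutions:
 v(c) = C1*cos(c)^(2/3)


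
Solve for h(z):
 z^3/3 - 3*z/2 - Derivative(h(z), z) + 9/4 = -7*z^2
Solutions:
 h(z) = C1 + z^4/12 + 7*z^3/3 - 3*z^2/4 + 9*z/4


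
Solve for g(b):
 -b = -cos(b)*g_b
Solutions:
 g(b) = C1 + Integral(b/cos(b), b)


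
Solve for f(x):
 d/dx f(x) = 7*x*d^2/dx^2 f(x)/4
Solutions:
 f(x) = C1 + C2*x^(11/7)


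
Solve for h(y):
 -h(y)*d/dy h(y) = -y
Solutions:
 h(y) = -sqrt(C1 + y^2)
 h(y) = sqrt(C1 + y^2)


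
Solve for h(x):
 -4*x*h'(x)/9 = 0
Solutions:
 h(x) = C1


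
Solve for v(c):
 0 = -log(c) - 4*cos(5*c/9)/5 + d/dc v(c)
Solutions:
 v(c) = C1 + c*log(c) - c + 36*sin(5*c/9)/25


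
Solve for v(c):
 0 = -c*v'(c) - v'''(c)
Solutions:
 v(c) = C1 + Integral(C2*airyai(-c) + C3*airybi(-c), c)


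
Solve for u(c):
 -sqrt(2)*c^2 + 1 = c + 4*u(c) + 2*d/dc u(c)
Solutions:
 u(c) = C1*exp(-2*c) - sqrt(2)*c^2/4 - c/4 + sqrt(2)*c/4 - sqrt(2)/8 + 3/8


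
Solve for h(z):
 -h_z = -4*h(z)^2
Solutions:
 h(z) = -1/(C1 + 4*z)


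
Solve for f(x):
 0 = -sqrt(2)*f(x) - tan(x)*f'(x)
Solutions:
 f(x) = C1/sin(x)^(sqrt(2))


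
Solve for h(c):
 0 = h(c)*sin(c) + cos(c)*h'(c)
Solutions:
 h(c) = C1*cos(c)


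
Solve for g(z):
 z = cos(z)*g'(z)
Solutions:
 g(z) = C1 + Integral(z/cos(z), z)


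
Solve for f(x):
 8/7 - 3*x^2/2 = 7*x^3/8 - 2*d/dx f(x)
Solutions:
 f(x) = C1 + 7*x^4/64 + x^3/4 - 4*x/7


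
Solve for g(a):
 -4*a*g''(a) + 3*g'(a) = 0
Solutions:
 g(a) = C1 + C2*a^(7/4)


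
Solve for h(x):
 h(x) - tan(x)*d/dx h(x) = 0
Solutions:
 h(x) = C1*sin(x)


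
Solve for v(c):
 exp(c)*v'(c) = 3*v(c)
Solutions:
 v(c) = C1*exp(-3*exp(-c))


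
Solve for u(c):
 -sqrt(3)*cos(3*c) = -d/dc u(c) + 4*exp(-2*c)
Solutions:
 u(c) = C1 + sqrt(3)*sin(3*c)/3 - 2*exp(-2*c)


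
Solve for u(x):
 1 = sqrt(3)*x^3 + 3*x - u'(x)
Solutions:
 u(x) = C1 + sqrt(3)*x^4/4 + 3*x^2/2 - x


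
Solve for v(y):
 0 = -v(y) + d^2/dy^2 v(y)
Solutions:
 v(y) = C1*exp(-y) + C2*exp(y)


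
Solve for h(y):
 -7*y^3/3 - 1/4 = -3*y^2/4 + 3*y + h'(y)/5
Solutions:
 h(y) = C1 - 35*y^4/12 + 5*y^3/4 - 15*y^2/2 - 5*y/4


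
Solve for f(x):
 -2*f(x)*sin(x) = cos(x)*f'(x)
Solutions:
 f(x) = C1*cos(x)^2


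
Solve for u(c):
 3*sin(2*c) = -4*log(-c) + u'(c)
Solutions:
 u(c) = C1 + 4*c*log(-c) - 4*c - 3*cos(2*c)/2


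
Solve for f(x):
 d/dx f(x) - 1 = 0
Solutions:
 f(x) = C1 + x


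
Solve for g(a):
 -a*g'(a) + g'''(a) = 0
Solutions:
 g(a) = C1 + Integral(C2*airyai(a) + C3*airybi(a), a)


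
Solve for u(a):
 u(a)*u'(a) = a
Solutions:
 u(a) = -sqrt(C1 + a^2)
 u(a) = sqrt(C1 + a^2)


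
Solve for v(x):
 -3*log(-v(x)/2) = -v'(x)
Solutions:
 -Integral(1/(log(-_y) - log(2)), (_y, v(x)))/3 = C1 - x


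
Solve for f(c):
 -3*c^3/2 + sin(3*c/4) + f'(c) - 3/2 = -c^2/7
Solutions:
 f(c) = C1 + 3*c^4/8 - c^3/21 + 3*c/2 + 4*cos(3*c/4)/3


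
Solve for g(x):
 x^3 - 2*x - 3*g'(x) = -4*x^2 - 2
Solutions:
 g(x) = C1 + x^4/12 + 4*x^3/9 - x^2/3 + 2*x/3


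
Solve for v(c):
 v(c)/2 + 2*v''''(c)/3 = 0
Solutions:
 v(c) = (C1*sin(3^(1/4)*c/2) + C2*cos(3^(1/4)*c/2))*exp(-3^(1/4)*c/2) + (C3*sin(3^(1/4)*c/2) + C4*cos(3^(1/4)*c/2))*exp(3^(1/4)*c/2)


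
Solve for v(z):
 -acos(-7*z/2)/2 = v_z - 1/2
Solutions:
 v(z) = C1 - z*acos(-7*z/2)/2 + z/2 - sqrt(4 - 49*z^2)/14


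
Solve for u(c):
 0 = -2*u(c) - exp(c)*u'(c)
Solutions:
 u(c) = C1*exp(2*exp(-c))


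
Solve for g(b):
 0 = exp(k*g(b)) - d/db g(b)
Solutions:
 g(b) = Piecewise((log(-1/(C1*k + b*k))/k, Ne(k, 0)), (nan, True))
 g(b) = Piecewise((C1 + b, Eq(k, 0)), (nan, True))


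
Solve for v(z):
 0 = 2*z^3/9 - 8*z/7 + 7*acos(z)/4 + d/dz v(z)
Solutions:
 v(z) = C1 - z^4/18 + 4*z^2/7 - 7*z*acos(z)/4 + 7*sqrt(1 - z^2)/4


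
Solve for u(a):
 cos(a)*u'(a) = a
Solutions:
 u(a) = C1 + Integral(a/cos(a), a)


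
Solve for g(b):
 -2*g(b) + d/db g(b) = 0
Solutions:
 g(b) = C1*exp(2*b)


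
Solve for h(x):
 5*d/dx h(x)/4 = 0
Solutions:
 h(x) = C1


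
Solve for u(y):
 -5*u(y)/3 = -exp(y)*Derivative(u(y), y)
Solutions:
 u(y) = C1*exp(-5*exp(-y)/3)


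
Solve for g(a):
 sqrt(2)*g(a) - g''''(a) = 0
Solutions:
 g(a) = C1*exp(-2^(1/8)*a) + C2*exp(2^(1/8)*a) + C3*sin(2^(1/8)*a) + C4*cos(2^(1/8)*a)


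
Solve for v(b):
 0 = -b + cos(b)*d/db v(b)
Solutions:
 v(b) = C1 + Integral(b/cos(b), b)


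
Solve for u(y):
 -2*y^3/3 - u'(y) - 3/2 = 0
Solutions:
 u(y) = C1 - y^4/6 - 3*y/2


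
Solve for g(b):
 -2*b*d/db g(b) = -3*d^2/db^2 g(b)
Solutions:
 g(b) = C1 + C2*erfi(sqrt(3)*b/3)


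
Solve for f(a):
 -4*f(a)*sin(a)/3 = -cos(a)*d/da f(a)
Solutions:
 f(a) = C1/cos(a)^(4/3)


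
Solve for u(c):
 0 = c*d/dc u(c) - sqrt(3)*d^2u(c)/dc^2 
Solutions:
 u(c) = C1 + C2*erfi(sqrt(2)*3^(3/4)*c/6)


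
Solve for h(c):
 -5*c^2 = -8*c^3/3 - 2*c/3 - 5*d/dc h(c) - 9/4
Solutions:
 h(c) = C1 - 2*c^4/15 + c^3/3 - c^2/15 - 9*c/20


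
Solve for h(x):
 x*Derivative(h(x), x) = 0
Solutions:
 h(x) = C1


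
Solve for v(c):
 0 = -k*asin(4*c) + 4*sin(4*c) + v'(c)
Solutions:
 v(c) = C1 + k*(c*asin(4*c) + sqrt(1 - 16*c^2)/4) + cos(4*c)


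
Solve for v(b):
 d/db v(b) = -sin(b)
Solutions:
 v(b) = C1 + cos(b)


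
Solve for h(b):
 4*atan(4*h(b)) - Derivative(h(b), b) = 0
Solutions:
 Integral(1/atan(4*_y), (_y, h(b))) = C1 + 4*b


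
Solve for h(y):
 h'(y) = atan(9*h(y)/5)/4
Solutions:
 Integral(1/atan(9*_y/5), (_y, h(y))) = C1 + y/4


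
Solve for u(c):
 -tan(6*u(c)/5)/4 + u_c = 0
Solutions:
 u(c) = -5*asin(C1*exp(3*c/10))/6 + 5*pi/6
 u(c) = 5*asin(C1*exp(3*c/10))/6


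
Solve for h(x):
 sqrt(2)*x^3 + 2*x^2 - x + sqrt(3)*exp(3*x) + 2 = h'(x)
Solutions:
 h(x) = C1 + sqrt(2)*x^4/4 + 2*x^3/3 - x^2/2 + 2*x + sqrt(3)*exp(3*x)/3


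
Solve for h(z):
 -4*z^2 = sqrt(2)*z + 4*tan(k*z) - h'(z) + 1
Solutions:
 h(z) = C1 + 4*z^3/3 + sqrt(2)*z^2/2 + z + 4*Piecewise((-log(cos(k*z))/k, Ne(k, 0)), (0, True))


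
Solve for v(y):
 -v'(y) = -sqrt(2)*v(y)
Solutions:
 v(y) = C1*exp(sqrt(2)*y)


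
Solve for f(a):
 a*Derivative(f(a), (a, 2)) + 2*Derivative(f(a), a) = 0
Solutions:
 f(a) = C1 + C2/a


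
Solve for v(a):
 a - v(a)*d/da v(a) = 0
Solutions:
 v(a) = -sqrt(C1 + a^2)
 v(a) = sqrt(C1 + a^2)


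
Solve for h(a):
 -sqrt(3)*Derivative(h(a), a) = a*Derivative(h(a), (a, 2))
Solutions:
 h(a) = C1 + C2*a^(1 - sqrt(3))


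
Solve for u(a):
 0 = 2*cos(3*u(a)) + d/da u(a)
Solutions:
 u(a) = -asin((C1 + exp(12*a))/(C1 - exp(12*a)))/3 + pi/3
 u(a) = asin((C1 + exp(12*a))/(C1 - exp(12*a)))/3


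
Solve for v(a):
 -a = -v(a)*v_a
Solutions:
 v(a) = -sqrt(C1 + a^2)
 v(a) = sqrt(C1 + a^2)


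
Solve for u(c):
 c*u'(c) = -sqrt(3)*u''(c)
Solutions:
 u(c) = C1 + C2*erf(sqrt(2)*3^(3/4)*c/6)


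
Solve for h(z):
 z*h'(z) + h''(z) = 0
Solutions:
 h(z) = C1 + C2*erf(sqrt(2)*z/2)


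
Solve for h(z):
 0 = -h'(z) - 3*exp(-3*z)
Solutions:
 h(z) = C1 + exp(-3*z)


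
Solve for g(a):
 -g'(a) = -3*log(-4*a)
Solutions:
 g(a) = C1 + 3*a*log(-a) + 3*a*(-1 + 2*log(2))


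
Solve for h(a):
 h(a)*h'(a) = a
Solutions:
 h(a) = -sqrt(C1 + a^2)
 h(a) = sqrt(C1 + a^2)


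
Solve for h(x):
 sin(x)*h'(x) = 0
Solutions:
 h(x) = C1


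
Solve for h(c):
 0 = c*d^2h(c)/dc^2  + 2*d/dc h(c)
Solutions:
 h(c) = C1 + C2/c


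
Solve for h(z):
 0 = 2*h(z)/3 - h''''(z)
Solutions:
 h(z) = C1*exp(-2^(1/4)*3^(3/4)*z/3) + C2*exp(2^(1/4)*3^(3/4)*z/3) + C3*sin(2^(1/4)*3^(3/4)*z/3) + C4*cos(2^(1/4)*3^(3/4)*z/3)


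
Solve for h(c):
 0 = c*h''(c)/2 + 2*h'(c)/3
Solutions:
 h(c) = C1 + C2/c^(1/3)


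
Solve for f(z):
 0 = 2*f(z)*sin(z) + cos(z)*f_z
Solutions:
 f(z) = C1*cos(z)^2


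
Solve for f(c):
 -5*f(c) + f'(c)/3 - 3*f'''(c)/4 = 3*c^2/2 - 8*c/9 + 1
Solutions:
 f(c) = C1*exp(2^(1/3)*c*(2*2^(1/3)/(sqrt(163977)/9 + 45)^(1/3) + 3*(sqrt(163977)/9 + 45)^(1/3))/18)*sin(sqrt(3)*c*(-3*(2*sqrt(163977)/9 + 90)^(1/3) + 4/(2*sqrt(163977)/9 + 90)^(1/3))/18) + C2*exp(2^(1/3)*c*(2*2^(1/3)/(sqrt(163977)/9 + 45)^(1/3) + 3*(sqrt(163977)/9 + 45)^(1/3))/18)*cos(sqrt(3)*c*(-3*(2*sqrt(163977)/9 + 90)^(1/3) + 4/(2*sqrt(163977)/9 + 90)^(1/3))/18) + C3*exp(-2^(1/3)*c*(2*2^(1/3)/(sqrt(163977)/9 + 45)^(1/3) + 3*(sqrt(163977)/9 + 45)^(1/3))/9) - 3*c^2/10 + 31*c/225 - 644/3375


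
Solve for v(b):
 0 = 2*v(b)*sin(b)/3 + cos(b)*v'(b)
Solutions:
 v(b) = C1*cos(b)^(2/3)


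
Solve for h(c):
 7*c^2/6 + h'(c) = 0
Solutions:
 h(c) = C1 - 7*c^3/18


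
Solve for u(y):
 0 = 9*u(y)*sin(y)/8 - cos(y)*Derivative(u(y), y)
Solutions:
 u(y) = C1/cos(y)^(9/8)


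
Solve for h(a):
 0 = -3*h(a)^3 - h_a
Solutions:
 h(a) = -sqrt(2)*sqrt(-1/(C1 - 3*a))/2
 h(a) = sqrt(2)*sqrt(-1/(C1 - 3*a))/2


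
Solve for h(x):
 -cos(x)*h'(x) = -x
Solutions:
 h(x) = C1 + Integral(x/cos(x), x)


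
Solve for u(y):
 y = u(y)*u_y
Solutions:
 u(y) = -sqrt(C1 + y^2)
 u(y) = sqrt(C1 + y^2)


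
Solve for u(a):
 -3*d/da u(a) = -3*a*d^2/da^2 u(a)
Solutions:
 u(a) = C1 + C2*a^2


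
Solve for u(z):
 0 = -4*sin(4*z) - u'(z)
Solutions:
 u(z) = C1 + cos(4*z)


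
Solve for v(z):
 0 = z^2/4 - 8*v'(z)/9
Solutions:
 v(z) = C1 + 3*z^3/32


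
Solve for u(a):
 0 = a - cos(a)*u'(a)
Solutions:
 u(a) = C1 + Integral(a/cos(a), a)


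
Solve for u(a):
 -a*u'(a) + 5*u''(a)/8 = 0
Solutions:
 u(a) = C1 + C2*erfi(2*sqrt(5)*a/5)


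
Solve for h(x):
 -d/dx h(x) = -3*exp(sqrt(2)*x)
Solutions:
 h(x) = C1 + 3*sqrt(2)*exp(sqrt(2)*x)/2


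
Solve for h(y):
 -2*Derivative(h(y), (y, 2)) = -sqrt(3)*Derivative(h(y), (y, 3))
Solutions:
 h(y) = C1 + C2*y + C3*exp(2*sqrt(3)*y/3)


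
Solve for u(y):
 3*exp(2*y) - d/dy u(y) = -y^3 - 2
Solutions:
 u(y) = C1 + y^4/4 + 2*y + 3*exp(2*y)/2


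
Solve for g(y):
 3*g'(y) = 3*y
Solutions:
 g(y) = C1 + y^2/2


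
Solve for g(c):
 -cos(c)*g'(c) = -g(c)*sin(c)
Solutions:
 g(c) = C1/cos(c)


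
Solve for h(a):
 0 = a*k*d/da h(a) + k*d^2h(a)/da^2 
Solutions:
 h(a) = C1 + C2*erf(sqrt(2)*a/2)


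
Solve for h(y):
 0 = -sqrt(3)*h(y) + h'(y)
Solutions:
 h(y) = C1*exp(sqrt(3)*y)


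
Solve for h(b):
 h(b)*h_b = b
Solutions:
 h(b) = -sqrt(C1 + b^2)
 h(b) = sqrt(C1 + b^2)


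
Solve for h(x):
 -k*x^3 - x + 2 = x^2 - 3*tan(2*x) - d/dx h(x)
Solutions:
 h(x) = C1 + k*x^4/4 + x^3/3 + x^2/2 - 2*x + 3*log(cos(2*x))/2


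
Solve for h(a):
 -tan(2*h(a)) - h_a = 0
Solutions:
 h(a) = -asin(C1*exp(-2*a))/2 + pi/2
 h(a) = asin(C1*exp(-2*a))/2


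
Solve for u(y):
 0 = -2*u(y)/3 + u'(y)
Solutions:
 u(y) = C1*exp(2*y/3)


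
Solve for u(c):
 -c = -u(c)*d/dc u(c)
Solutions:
 u(c) = -sqrt(C1 + c^2)
 u(c) = sqrt(C1 + c^2)


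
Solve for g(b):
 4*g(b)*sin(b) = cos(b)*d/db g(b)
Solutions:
 g(b) = C1/cos(b)^4


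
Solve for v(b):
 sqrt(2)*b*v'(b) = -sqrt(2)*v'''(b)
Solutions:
 v(b) = C1 + Integral(C2*airyai(-b) + C3*airybi(-b), b)


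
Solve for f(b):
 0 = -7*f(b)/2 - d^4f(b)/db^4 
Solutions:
 f(b) = (C1*sin(14^(1/4)*b/2) + C2*cos(14^(1/4)*b/2))*exp(-14^(1/4)*b/2) + (C3*sin(14^(1/4)*b/2) + C4*cos(14^(1/4)*b/2))*exp(14^(1/4)*b/2)


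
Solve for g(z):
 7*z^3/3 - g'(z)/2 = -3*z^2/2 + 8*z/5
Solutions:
 g(z) = C1 + 7*z^4/6 + z^3 - 8*z^2/5


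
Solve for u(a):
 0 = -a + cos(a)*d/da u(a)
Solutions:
 u(a) = C1 + Integral(a/cos(a), a)


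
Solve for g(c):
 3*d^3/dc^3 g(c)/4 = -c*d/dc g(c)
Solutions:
 g(c) = C1 + Integral(C2*airyai(-6^(2/3)*c/3) + C3*airybi(-6^(2/3)*c/3), c)


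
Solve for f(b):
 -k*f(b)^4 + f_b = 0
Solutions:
 f(b) = (-1/(C1 + 3*b*k))^(1/3)
 f(b) = (-1/(C1 + b*k))^(1/3)*(-3^(2/3) - 3*3^(1/6)*I)/6
 f(b) = (-1/(C1 + b*k))^(1/3)*(-3^(2/3) + 3*3^(1/6)*I)/6


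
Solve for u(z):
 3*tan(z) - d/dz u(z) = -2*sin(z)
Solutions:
 u(z) = C1 - 3*log(cos(z)) - 2*cos(z)


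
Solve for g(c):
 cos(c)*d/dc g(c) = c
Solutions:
 g(c) = C1 + Integral(c/cos(c), c)


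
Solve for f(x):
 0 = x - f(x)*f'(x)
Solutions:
 f(x) = -sqrt(C1 + x^2)
 f(x) = sqrt(C1 + x^2)


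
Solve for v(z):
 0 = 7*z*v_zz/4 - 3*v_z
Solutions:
 v(z) = C1 + C2*z^(19/7)


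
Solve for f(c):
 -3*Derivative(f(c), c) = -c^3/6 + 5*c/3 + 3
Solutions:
 f(c) = C1 + c^4/72 - 5*c^2/18 - c


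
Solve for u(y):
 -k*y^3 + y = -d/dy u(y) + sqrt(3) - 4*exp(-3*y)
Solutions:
 u(y) = C1 + k*y^4/4 - y^2/2 + sqrt(3)*y + 4*exp(-3*y)/3


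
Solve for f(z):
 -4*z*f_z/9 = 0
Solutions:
 f(z) = C1


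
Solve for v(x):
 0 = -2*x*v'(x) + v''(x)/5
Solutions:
 v(x) = C1 + C2*erfi(sqrt(5)*x)


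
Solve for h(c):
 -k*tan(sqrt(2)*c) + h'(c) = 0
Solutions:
 h(c) = C1 - sqrt(2)*k*log(cos(sqrt(2)*c))/2


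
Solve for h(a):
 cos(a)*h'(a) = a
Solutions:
 h(a) = C1 + Integral(a/cos(a), a)


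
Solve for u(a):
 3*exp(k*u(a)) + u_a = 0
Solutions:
 u(a) = Piecewise((log(1/(C1*k + 3*a*k))/k, Ne(k, 0)), (nan, True))
 u(a) = Piecewise((C1 - 3*a, Eq(k, 0)), (nan, True))


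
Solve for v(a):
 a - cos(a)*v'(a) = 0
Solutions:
 v(a) = C1 + Integral(a/cos(a), a)


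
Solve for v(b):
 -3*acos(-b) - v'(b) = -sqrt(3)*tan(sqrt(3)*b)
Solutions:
 v(b) = C1 - 3*b*acos(-b) - 3*sqrt(1 - b^2) - log(cos(sqrt(3)*b))


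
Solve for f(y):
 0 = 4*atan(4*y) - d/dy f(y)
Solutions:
 f(y) = C1 + 4*y*atan(4*y) - log(16*y^2 + 1)/2


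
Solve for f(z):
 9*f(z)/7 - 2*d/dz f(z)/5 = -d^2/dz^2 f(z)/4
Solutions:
 f(z) = (C1*sin(2*sqrt(1379)*z/35) + C2*cos(2*sqrt(1379)*z/35))*exp(4*z/5)


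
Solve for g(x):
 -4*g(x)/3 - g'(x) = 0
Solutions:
 g(x) = C1*exp(-4*x/3)


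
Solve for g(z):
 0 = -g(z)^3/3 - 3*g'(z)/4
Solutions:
 g(z) = -3*sqrt(2)*sqrt(-1/(C1 - 4*z))/2
 g(z) = 3*sqrt(2)*sqrt(-1/(C1 - 4*z))/2


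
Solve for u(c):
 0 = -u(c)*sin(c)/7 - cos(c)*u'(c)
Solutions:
 u(c) = C1*cos(c)^(1/7)


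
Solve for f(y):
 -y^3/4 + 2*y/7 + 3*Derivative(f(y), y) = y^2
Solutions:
 f(y) = C1 + y^4/48 + y^3/9 - y^2/21


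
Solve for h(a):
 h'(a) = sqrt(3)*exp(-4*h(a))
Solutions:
 h(a) = log(-I*(C1 + 4*sqrt(3)*a)^(1/4))
 h(a) = log(I*(C1 + 4*sqrt(3)*a)^(1/4))
 h(a) = log(-(C1 + 4*sqrt(3)*a)^(1/4))
 h(a) = log(C1 + 4*sqrt(3)*a)/4


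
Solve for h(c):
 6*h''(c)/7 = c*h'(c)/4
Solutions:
 h(c) = C1 + C2*erfi(sqrt(21)*c/12)


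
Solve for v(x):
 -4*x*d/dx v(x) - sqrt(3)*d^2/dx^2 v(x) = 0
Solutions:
 v(x) = C1 + C2*erf(sqrt(2)*3^(3/4)*x/3)


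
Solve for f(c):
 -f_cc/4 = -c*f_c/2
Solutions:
 f(c) = C1 + C2*erfi(c)


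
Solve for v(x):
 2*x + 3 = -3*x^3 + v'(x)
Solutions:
 v(x) = C1 + 3*x^4/4 + x^2 + 3*x


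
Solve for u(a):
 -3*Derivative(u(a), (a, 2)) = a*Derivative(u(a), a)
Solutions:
 u(a) = C1 + C2*erf(sqrt(6)*a/6)


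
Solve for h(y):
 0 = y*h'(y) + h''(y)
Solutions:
 h(y) = C1 + C2*erf(sqrt(2)*y/2)


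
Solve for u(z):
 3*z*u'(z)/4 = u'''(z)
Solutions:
 u(z) = C1 + Integral(C2*airyai(6^(1/3)*z/2) + C3*airybi(6^(1/3)*z/2), z)


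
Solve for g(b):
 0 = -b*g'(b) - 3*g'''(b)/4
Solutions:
 g(b) = C1 + Integral(C2*airyai(-6^(2/3)*b/3) + C3*airybi(-6^(2/3)*b/3), b)


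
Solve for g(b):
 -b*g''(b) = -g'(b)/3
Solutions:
 g(b) = C1 + C2*b^(4/3)


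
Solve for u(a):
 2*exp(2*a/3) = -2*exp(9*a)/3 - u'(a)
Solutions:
 u(a) = C1 - 3*exp(2*a/3) - 2*exp(9*a)/27


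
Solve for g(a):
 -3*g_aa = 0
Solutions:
 g(a) = C1 + C2*a


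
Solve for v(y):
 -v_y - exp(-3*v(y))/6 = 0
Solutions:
 v(y) = log(C1 - y/2)/3
 v(y) = log((-1 - sqrt(3)*I)*(C1 - y/2)^(1/3)/2)
 v(y) = log((-1 + sqrt(3)*I)*(C1 - y/2)^(1/3)/2)


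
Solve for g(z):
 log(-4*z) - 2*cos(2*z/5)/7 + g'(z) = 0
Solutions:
 g(z) = C1 - z*log(-z) - 2*z*log(2) + z + 5*sin(2*z/5)/7


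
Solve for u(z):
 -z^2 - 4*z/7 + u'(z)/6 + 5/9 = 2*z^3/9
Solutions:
 u(z) = C1 + z^4/3 + 2*z^3 + 12*z^2/7 - 10*z/3


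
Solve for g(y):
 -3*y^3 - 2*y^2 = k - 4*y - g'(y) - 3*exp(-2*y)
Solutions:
 g(y) = C1 + k*y + 3*y^4/4 + 2*y^3/3 - 2*y^2 + 3*exp(-2*y)/2


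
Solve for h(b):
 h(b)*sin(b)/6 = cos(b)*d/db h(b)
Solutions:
 h(b) = C1/cos(b)^(1/6)


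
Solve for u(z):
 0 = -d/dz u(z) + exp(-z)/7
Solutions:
 u(z) = C1 - exp(-z)/7


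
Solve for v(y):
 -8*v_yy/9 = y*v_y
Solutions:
 v(y) = C1 + C2*erf(3*y/4)


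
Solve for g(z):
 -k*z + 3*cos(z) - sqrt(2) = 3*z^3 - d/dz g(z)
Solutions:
 g(z) = C1 + k*z^2/2 + 3*z^4/4 + sqrt(2)*z - 3*sin(z)


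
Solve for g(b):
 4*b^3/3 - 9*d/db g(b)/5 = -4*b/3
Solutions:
 g(b) = C1 + 5*b^4/27 + 10*b^2/27


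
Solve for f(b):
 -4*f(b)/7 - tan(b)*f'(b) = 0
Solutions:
 f(b) = C1/sin(b)^(4/7)


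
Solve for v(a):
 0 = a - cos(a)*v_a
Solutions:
 v(a) = C1 + Integral(a/cos(a), a)


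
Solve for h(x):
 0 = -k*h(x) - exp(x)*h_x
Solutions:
 h(x) = C1*exp(k*exp(-x))


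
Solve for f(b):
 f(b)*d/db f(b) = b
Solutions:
 f(b) = -sqrt(C1 + b^2)
 f(b) = sqrt(C1 + b^2)


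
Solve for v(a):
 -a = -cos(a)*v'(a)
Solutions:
 v(a) = C1 + Integral(a/cos(a), a)


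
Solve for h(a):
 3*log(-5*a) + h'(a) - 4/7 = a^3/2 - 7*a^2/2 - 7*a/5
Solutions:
 h(a) = C1 + a^4/8 - 7*a^3/6 - 7*a^2/10 - 3*a*log(-a) + a*(25/7 - 3*log(5))


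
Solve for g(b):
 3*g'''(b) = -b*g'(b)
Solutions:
 g(b) = C1 + Integral(C2*airyai(-3^(2/3)*b/3) + C3*airybi(-3^(2/3)*b/3), b)


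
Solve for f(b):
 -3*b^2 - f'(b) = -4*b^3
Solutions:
 f(b) = C1 + b^4 - b^3


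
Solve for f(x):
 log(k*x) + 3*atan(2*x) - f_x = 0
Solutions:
 f(x) = C1 + x*log(k*x) + 3*x*atan(2*x) - x - 3*log(4*x^2 + 1)/4


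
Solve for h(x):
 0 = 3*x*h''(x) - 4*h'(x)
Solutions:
 h(x) = C1 + C2*x^(7/3)


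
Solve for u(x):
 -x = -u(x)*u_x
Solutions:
 u(x) = -sqrt(C1 + x^2)
 u(x) = sqrt(C1 + x^2)


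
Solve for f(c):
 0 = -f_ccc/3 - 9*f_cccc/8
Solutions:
 f(c) = C1 + C2*c + C3*c^2 + C4*exp(-8*c/27)


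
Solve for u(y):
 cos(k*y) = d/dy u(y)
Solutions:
 u(y) = C1 + sin(k*y)/k


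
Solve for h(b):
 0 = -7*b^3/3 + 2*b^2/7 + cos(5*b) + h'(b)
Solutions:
 h(b) = C1 + 7*b^4/12 - 2*b^3/21 - sin(5*b)/5


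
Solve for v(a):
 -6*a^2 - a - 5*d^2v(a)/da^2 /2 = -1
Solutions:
 v(a) = C1 + C2*a - a^4/5 - a^3/15 + a^2/5


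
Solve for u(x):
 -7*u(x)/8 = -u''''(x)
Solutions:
 u(x) = C1*exp(-14^(1/4)*x/2) + C2*exp(14^(1/4)*x/2) + C3*sin(14^(1/4)*x/2) + C4*cos(14^(1/4)*x/2)


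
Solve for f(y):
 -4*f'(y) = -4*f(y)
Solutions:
 f(y) = C1*exp(y)


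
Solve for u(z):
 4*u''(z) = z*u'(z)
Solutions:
 u(z) = C1 + C2*erfi(sqrt(2)*z/4)


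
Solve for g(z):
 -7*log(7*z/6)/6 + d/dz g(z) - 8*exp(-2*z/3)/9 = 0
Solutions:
 g(z) = C1 + 7*z*log(z)/6 + 7*z*(-log(6) - 1 + log(7))/6 - 4*exp(-2*z/3)/3


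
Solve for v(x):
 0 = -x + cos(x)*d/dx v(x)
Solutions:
 v(x) = C1 + Integral(x/cos(x), x)


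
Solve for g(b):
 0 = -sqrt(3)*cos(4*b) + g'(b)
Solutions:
 g(b) = C1 + sqrt(3)*sin(4*b)/4


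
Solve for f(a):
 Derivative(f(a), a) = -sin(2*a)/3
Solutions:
 f(a) = C1 + cos(2*a)/6


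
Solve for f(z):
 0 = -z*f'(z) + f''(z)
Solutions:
 f(z) = C1 + C2*erfi(sqrt(2)*z/2)


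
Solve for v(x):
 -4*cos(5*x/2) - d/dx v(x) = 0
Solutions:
 v(x) = C1 - 8*sin(5*x/2)/5


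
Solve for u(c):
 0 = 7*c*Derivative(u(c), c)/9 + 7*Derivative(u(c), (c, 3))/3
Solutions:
 u(c) = C1 + Integral(C2*airyai(-3^(2/3)*c/3) + C3*airybi(-3^(2/3)*c/3), c)


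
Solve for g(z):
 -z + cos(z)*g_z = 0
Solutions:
 g(z) = C1 + Integral(z/cos(z), z)


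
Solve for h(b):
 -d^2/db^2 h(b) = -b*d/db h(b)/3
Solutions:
 h(b) = C1 + C2*erfi(sqrt(6)*b/6)


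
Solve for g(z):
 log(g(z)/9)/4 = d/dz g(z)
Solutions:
 4*Integral(1/(-log(_y) + 2*log(3)), (_y, g(z))) = C1 - z


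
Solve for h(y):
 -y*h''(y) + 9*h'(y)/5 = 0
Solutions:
 h(y) = C1 + C2*y^(14/5)


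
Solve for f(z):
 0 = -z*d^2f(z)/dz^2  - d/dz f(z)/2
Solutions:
 f(z) = C1 + C2*sqrt(z)


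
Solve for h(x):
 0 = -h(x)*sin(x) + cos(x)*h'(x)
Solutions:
 h(x) = C1/cos(x)


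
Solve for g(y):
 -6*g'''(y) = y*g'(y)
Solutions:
 g(y) = C1 + Integral(C2*airyai(-6^(2/3)*y/6) + C3*airybi(-6^(2/3)*y/6), y)


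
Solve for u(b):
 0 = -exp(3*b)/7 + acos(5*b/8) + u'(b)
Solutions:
 u(b) = C1 - b*acos(5*b/8) + sqrt(64 - 25*b^2)/5 + exp(3*b)/21


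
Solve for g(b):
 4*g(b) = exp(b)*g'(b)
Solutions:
 g(b) = C1*exp(-4*exp(-b))


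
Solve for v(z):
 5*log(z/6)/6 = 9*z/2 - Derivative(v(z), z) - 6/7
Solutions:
 v(z) = C1 + 9*z^2/4 - 5*z*log(z)/6 - z/42 + 5*z*log(6)/6


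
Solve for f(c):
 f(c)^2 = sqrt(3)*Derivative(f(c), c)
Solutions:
 f(c) = -3/(C1 + sqrt(3)*c)


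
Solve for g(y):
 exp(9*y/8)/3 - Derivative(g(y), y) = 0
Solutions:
 g(y) = C1 + 8*exp(9*y/8)/27


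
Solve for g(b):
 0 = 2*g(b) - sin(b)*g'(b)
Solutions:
 g(b) = C1*(cos(b) - 1)/(cos(b) + 1)


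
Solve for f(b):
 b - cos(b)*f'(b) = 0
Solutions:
 f(b) = C1 + Integral(b/cos(b), b)


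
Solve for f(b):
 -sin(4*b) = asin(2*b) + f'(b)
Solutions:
 f(b) = C1 - b*asin(2*b) - sqrt(1 - 4*b^2)/2 + cos(4*b)/4


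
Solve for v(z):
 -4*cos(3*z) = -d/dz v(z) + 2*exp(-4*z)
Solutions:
 v(z) = C1 + 4*sin(3*z)/3 - exp(-4*z)/2


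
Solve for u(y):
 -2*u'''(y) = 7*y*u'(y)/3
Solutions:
 u(y) = C1 + Integral(C2*airyai(-6^(2/3)*7^(1/3)*y/6) + C3*airybi(-6^(2/3)*7^(1/3)*y/6), y)


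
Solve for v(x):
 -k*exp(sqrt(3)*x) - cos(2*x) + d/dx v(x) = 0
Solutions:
 v(x) = C1 + sqrt(3)*k*exp(sqrt(3)*x)/3 + sin(2*x)/2


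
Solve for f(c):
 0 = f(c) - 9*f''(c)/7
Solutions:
 f(c) = C1*exp(-sqrt(7)*c/3) + C2*exp(sqrt(7)*c/3)


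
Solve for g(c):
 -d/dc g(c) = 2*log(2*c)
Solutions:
 g(c) = C1 - 2*c*log(c) - c*log(4) + 2*c


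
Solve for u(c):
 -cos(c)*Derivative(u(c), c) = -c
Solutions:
 u(c) = C1 + Integral(c/cos(c), c)


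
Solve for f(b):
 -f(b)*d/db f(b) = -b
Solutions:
 f(b) = -sqrt(C1 + b^2)
 f(b) = sqrt(C1 + b^2)


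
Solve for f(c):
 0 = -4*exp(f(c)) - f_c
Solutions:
 f(c) = log(1/(C1 + 4*c))


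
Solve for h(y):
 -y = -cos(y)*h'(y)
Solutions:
 h(y) = C1 + Integral(y/cos(y), y)


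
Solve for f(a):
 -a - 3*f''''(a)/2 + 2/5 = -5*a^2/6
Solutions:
 f(a) = C1 + C2*a + C3*a^2 + C4*a^3 + a^6/648 - a^5/180 + a^4/90


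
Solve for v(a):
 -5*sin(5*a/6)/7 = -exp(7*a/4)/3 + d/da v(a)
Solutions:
 v(a) = C1 + 4*exp(7*a/4)/21 + 6*cos(5*a/6)/7


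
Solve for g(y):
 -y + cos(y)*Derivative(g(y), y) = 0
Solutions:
 g(y) = C1 + Integral(y/cos(y), y)


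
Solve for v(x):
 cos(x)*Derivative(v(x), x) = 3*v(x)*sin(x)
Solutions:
 v(x) = C1/cos(x)^3


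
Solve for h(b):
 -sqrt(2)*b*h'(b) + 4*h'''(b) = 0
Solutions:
 h(b) = C1 + Integral(C2*airyai(sqrt(2)*b/2) + C3*airybi(sqrt(2)*b/2), b)


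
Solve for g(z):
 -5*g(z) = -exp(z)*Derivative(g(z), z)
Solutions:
 g(z) = C1*exp(-5*exp(-z))


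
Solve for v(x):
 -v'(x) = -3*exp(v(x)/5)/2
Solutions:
 v(x) = 5*log(-1/(C1 + 3*x)) + 5*log(10)


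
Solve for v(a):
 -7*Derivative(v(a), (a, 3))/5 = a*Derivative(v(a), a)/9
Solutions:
 v(a) = C1 + Integral(C2*airyai(-735^(1/3)*a/21) + C3*airybi(-735^(1/3)*a/21), a)


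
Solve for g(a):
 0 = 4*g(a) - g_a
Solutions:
 g(a) = C1*exp(4*a)


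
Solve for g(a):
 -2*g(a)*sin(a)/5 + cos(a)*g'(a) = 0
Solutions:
 g(a) = C1/cos(a)^(2/5)


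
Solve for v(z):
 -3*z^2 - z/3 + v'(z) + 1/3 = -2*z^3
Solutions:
 v(z) = C1 - z^4/2 + z^3 + z^2/6 - z/3


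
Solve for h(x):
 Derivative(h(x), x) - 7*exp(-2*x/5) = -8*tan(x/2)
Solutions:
 h(x) = C1 - 8*log(tan(x/2)^2 + 1) - 35*exp(-2*x/5)/2


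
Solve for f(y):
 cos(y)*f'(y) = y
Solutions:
 f(y) = C1 + Integral(y/cos(y), y)


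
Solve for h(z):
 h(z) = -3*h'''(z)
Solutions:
 h(z) = C3*exp(-3^(2/3)*z/3) + (C1*sin(3^(1/6)*z/2) + C2*cos(3^(1/6)*z/2))*exp(3^(2/3)*z/6)


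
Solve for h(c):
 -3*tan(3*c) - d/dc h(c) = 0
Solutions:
 h(c) = C1 + log(cos(3*c))


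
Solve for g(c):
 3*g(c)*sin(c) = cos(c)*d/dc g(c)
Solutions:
 g(c) = C1/cos(c)^3


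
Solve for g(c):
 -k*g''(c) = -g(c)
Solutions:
 g(c) = C1*exp(-c*sqrt(1/k)) + C2*exp(c*sqrt(1/k))


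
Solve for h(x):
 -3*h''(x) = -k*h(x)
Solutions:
 h(x) = C1*exp(-sqrt(3)*sqrt(k)*x/3) + C2*exp(sqrt(3)*sqrt(k)*x/3)


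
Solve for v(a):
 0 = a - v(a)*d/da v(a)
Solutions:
 v(a) = -sqrt(C1 + a^2)
 v(a) = sqrt(C1 + a^2)


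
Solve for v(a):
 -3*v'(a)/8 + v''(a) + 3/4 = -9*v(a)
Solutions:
 v(a) = (C1*sin(3*sqrt(255)*a/16) + C2*cos(3*sqrt(255)*a/16))*exp(3*a/16) - 1/12


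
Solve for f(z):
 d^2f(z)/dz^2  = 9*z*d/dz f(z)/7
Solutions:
 f(z) = C1 + C2*erfi(3*sqrt(14)*z/14)


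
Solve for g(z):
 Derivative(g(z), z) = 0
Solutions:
 g(z) = C1


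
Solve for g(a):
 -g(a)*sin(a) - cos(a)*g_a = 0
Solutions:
 g(a) = C1*cos(a)


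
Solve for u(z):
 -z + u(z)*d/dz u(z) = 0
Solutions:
 u(z) = -sqrt(C1 + z^2)
 u(z) = sqrt(C1 + z^2)


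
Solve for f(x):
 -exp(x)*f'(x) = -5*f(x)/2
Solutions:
 f(x) = C1*exp(-5*exp(-x)/2)


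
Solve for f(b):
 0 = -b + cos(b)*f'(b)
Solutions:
 f(b) = C1 + Integral(b/cos(b), b)
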